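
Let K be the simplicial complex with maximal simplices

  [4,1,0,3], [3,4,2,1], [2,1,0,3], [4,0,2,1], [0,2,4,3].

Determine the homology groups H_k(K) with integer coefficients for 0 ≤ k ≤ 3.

H_0 = Z,  H_1 = 0,  H_2 = 0,  H_3 = Z.

Fix the vertex order 0 < 1 < 2 < 3 < 4 and write every simplex with vertices in increasing order. Then dim K = 3 and the simplices of K are:

  0-simplices (5): [0], [1], [2], [3], [4]
  1-simplices (10): [0,1], [0,2], [0,3], [0,4], [1,2], [1,3], [1,4], [2,3], [2,4], [3,4]
  2-simplices (10): [0,1,2], [0,1,3], [0,1,4], [0,2,3], [0,2,4], [0,3,4], [1,2,3], [1,2,4], [1,3,4], [2,3,4]
  3-simplices (5): [0,1,2,3], [0,1,2,4], [0,1,3,4], [0,2,3,4], [1,2,3,4]

Hence C_0 ≅ Z^5, C_1 ≅ Z^10, C_2 ≅ Z^10, C_3 ≅ Z^5.

∂_1: C_1 → C_0 is given by ∂[p,q] = [q] − [p]. For instance
  ∂[0,1] = [1] − [0].
The 5×10 boundary matrix has rank 4 and Smith normal form diag(1,1,1,1).

The boundary map ∂_2: C_2 → C_1 maps a triangle to the signed sum of its edges. For instance
  ∂[0,3,4] = [3,4] − [0,4] + [0,3],
  ∂[2,3,4] = [3,4] − [2,4] + [2,3].
As a 10×10 matrix over Z this has rank 6, with invariant factors (1,1,1,1,1,1).

Boundary ∂_3: C_3 → C_2 sends each 3-simplex σ to the alternating sum Σ_i (−1)^i (σ with its i-th vertex removed). For instance
  ∂[1,2,3,4] = [2,3,4] − [1,3,4] + [1,2,4] − [1,2,3],
  ∂[0,1,3,4] = [1,3,4] − [0,3,4] + [0,1,4] − [0,1,3].
This gives a 10×5 integer matrix of rank 4; reducing to Smith normal form yields diagonal entries (1,1,1,1).

Computing H_k = (kernel of ∂_k) / (image of ∂_{k+1}):

  H_0: rank C_0 − rank ∂_1 = 5 − 4 = 1, and the invariant factors of ∂_1 are all 1, so H_0 = Z.
  H_1: rank ker ∂_1 − rank ∂_2 = (10 − 4) − 6 = 0, and the invariant factors of ∂_2 are all 1, so H_1 = 0.
  H_2: rank ker ∂_2 − rank ∂_3 = (10 − 6) − 4 = 0, and the invariant factors of ∂_3 are all 1, so H_2 = 0.
  H_3: rank ker ∂_3 − rank ∂_4 = (5 − 4) − 0 = 1, and there is no ∂_4, so H_3 = Z.

As a check, the Euler characteristic is 5 − 10 + 10 − 5 = 0, which agrees with 1 − 0 + 0 − 1 = 0.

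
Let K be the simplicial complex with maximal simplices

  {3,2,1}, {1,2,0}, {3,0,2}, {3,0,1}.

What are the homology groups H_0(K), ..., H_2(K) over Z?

K has 4 vertices, 6 edges, 4 triangles.
rank ∂_0 = 0, rank ∂_1 = 3 ⇒ b_0 = 4 − 0 − 3 = 1; all invariant factors of ∂_1 are 1 so no torsion. So H_0 = Z.
rank ∂_1 = 3, rank ∂_2 = 3 ⇒ b_1 = 6 − 3 − 3 = 0; all invariant factors of ∂_2 are 1 so no torsion. So H_1 = 0.
rank ∂_2 = 3, rank ∂_3 = 0 ⇒ b_2 = 4 − 3 − 0 = 1. So H_2 = Z.

H_0 = Z,  H_1 = 0,  H_2 = Z.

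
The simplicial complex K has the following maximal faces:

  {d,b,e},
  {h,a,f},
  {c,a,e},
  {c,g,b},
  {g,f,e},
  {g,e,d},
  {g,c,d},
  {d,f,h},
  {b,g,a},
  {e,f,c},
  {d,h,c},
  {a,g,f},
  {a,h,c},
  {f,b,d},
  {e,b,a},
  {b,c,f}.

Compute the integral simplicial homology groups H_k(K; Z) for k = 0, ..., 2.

We work with the vertex ordering a < b < c < d < e < f < g < h. The simplices of K, each written with vertices in increasing order, are:

  0-simplices (8): a, b, c, d, e, f, g, h
  1-simplices (24): ab, ac, ae, af, ag, ah, bc, bd, be, bf, bg, cd, ce, cf, cg, ch, de, df, dg, dh, ef, eg, fg, fh
  2-simplices (16): abe, abg, ace, ach, afg, afh, bcf, bcg, bde, bdf, cdg, cdh, cef, deg, dfh, efg

so the chain groups are C_0 ≅ Z^8, C_1 ≅ Z^24, C_2 ≅ Z^16.

Boundary ∂_1: C_1 → C_0 is given by ∂[p,q] = [q] − [p].
The resulting 8×24 matrix has rank 7, and its Smith normal form has invariant factors (1,1,1,1,1,1,1).

Boundary ∂_2: C_2 → C_1 acts by ∂[p,q,r] = [q,r] − [p,r] + [p,q]. For instance
  ∂dfh = fh − dh + df,
  ∂cdh = dh − ch + cd.
The resulting 24×16 matrix has rank 15, and its Smith normal form has invariant factors (1,1,1,1,1,1,1,1,1,1,1,1,1,1,1).

Now H_k = ker ∂_k / im ∂_{k+1}, so:

  H_0: rank C_0 − rank ∂_1 = 8 − 7 = 1, and the invariant factors of ∂_1 are all 1, so H_0 ≅ Z.
  H_1: rank ker ∂_1 − rank ∂_2 = (24 − 7) − 15 = 2, and the invariant factors of ∂_2 are all 1, so H_1 ≅ Z^2.
  H_2: rank ker ∂_2 − rank ∂_3 = (16 − 15) − 0 = 1, and there is no ∂_3, so H_2 ≅ Z.

As a check, the Euler characteristic is 8 − 24 + 16 = 0, which agrees with 1 − 2 + 1 = 0.

H_0 ≅ Z,  H_1 ≅ Z^2,  H_2 ≅ Z.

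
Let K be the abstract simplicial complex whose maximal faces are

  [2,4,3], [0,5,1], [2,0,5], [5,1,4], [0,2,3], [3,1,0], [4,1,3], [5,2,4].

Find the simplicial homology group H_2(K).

H_2 = Z.

We work with the vertex ordering 0 < 1 < 2 < 3 < 4 < 5. The simplices of K, each written with vertices in increasing order, are:

  0-simplices (6): [0], [1], [2], [3], [4], [5]
  1-simplices (12): [0,1], [0,2], [0,3], [0,5], [1,3], [1,4], [1,5], [2,3], [2,4], [2,5], [3,4], [4,5]
  2-simplices (8): [0,1,3], [0,1,5], [0,2,3], [0,2,5], [1,3,4], [1,4,5], [2,3,4], [2,4,5]

giving chain groups C_0 ≅ Z^6, C_1 ≅ Z^12, C_2 ≅ Z^8.

The boundary map ∂_1: C_1 → C_0 sends each edge [p,q] (with p < q) to q − p. For instance
  ∂[2,3] = [3] − [2].
The resulting 6×12 matrix has rank 5, and its Smith normal form has invariant factors (1,1,1,1,1).

Boundary ∂_2: C_2 → C_1 sends each 2-simplex [p,q,r] to [q,r] − [p,r] + [p,q]. For instance
  ∂[0,2,5] = [2,5] − [0,5] + [0,2],
  ∂[2,4,5] = [4,5] − [2,5] + [2,4].
The 12×8 boundary matrix has rank 7 and Smith normal form diag(1,1,1,1,1,1,1).

Reading off H_k = ker ∂_k / im ∂_{k+1}:

  H_2: rank ker ∂_2 − rank ∂_3 = (8 − 7) − 0 = 1, and there is no ∂_3, so H_2 = Z.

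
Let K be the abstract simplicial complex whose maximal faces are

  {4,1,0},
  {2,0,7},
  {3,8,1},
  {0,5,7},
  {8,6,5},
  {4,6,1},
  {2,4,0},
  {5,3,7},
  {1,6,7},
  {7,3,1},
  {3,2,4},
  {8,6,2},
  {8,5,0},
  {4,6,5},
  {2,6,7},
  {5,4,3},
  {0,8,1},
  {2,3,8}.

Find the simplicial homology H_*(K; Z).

Fix the vertex order 0 < 1 < 2 < 3 < 4 < 5 < 6 < 7 < 8 and write every simplex with vertices in increasing order. Then dim K = 2 and the simplices of K are:

  0-simplices (9): [0], [1], [2], [3], [4], [5], [6], [7], [8]
  1-simplices (27): (27 of them)
  2-simplices (18): [0,1,4], [0,1,8], [0,2,4], [0,2,7], [0,5,7], [0,5,8], [1,3,7], [1,3,8], [1,4,6], [1,6,7], [2,3,4], [2,3,8], [2,6,7], [2,6,8], [3,4,5], [3,5,7], [4,5,6], [5,6,8]

giving chain groups C_0 ≅ Z^9, C_1 ≅ Z^27, C_2 ≅ Z^18.

Boundary ∂_1: C_1 → C_0 is given by ∂[p,q] = [q] − [p].
The 9×27 boundary matrix has rank 8 and Smith normal form diag(1,1,1,1,1,1,1,1).

Boundary ∂_2: C_2 → C_1 sends each 2-simplex [p,q,r] to [q,r] − [p,r] + [p,q]. For instance
  ∂[0,2,7] = [2,7] − [0,7] + [0,2],
  ∂[5,6,8] = [6,8] − [5,8] + [5,6].
The resulting 27×18 matrix has rank 17, and its Smith normal form has invariant factors (1,1,1,1,1,1,1,1,1,1,1,1,1,1,1,1,1).

From H_k ≅ ker(∂_k) / im(∂_{k+1}) we obtain:

  H_0: rank C_0 − rank ∂_1 = 9 − 8 = 1, and the invariant factors of ∂_1 are all 1, so H_0 ≅ Z.
  H_1: rank ker ∂_1 − rank ∂_2 = (27 − 8) − 17 = 2, and the invariant factors of ∂_2 are all 1, so H_1 ≅ Z^2.
  H_2: rank ker ∂_2 − rank ∂_3 = (18 − 17) − 0 = 1, and there is no ∂_3, so H_2 ≅ Z.

(K is a triangulation of the torus T^2.)

H_0 ≅ Z,  H_1 ≅ Z^2,  H_2 ≅ Z.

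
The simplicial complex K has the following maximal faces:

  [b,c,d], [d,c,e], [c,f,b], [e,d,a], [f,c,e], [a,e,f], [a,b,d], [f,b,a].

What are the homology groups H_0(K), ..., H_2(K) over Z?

K has 6 vertices, 12 edges, 8 triangles.
rank ∂_0 = 0, rank ∂_1 = 5 ⇒ b_0 = 6 − 0 − 5 = 1; all invariant factors of ∂_1 are 1 so no torsion. So H_0 = Z.
rank ∂_1 = 5, rank ∂_2 = 7 ⇒ b_1 = 12 − 5 − 7 = 0; all invariant factors of ∂_2 are 1 so no torsion. So H_1 = 0.
rank ∂_2 = 7, rank ∂_3 = 0 ⇒ b_2 = 8 − 7 − 0 = 1. So H_2 = Z.

H_0 ≅ Z,  H_1 = 0,  H_2 ≅ Z.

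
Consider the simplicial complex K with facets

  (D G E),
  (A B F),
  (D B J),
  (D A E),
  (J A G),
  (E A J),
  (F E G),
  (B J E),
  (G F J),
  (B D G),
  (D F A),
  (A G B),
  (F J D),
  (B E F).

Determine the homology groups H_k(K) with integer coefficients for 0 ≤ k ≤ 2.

Take the total order A < B < D < E < F < G < J on the vertex set. Then K (dimension 2) consists of the simplices:

  0-simplices (7): A, B, D, E, F, G, J
  1-simplices (21): AB, AD, AE, AF, AG, AJ, BD, BE, BF, BG, BJ, DE, DF, DG, DJ, EF, EG, EJ, FG, FJ, GJ
  2-simplices (14): ABF, ABG, ADE, ADF, AEJ, AGJ, BDG, BDJ, BEF, BEJ, DEG, DFJ, EFG, FGJ

giving chain groups C_0 ≅ Z^7, C_1 ≅ Z^21, C_2 ≅ Z^14.

∂_1: C_1 → C_0 sends each edge [p,q] (with p < q) to q − p. For instance
  ∂AF = F − A.
As a 7×21 matrix over Z this has rank 6, with invariant factors (1,1,1,1,1,1).

Boundary ∂_2: C_2 → C_1 maps a triangle to the signed sum of its edges. For instance
  ∂DEG = EG − DG + DE,
  ∂ABG = BG − AG + AB.
The 21×14 boundary matrix has rank 13 and Smith normal form diag(1,1,1,1,1,1,1,1,1,1,1,1,1).

From H_k ≅ ker(∂_k) / im(∂_{k+1}) we obtain:

  H_0: rank C_0 − rank ∂_1 = 7 − 6 = 1, and the invariant factors of ∂_1 are all 1, so H_0 = Z.
  H_1: rank ker ∂_1 − rank ∂_2 = (21 − 6) − 13 = 2, and the invariant factors of ∂_2 are all 1, so H_1 = Z^2.
  H_2: rank ker ∂_2 − rank ∂_3 = (14 − 13) − 0 = 1, and there is no ∂_3, so H_2 = Z.

(K is a triangulation of the torus T^2.)

H_0 ≅ Z,  H_1 ≅ Z^2,  H_2 ≅ Z.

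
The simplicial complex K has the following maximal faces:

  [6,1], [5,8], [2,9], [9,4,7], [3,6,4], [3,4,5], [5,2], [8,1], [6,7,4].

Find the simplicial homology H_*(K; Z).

We work with the vertex ordering 1 < 2 < 3 < 4 < 5 < 6 < 7 < 8 < 9. The simplices of K, each written with vertices in increasing order, are:

  0-simplices (9): [1], [2], [3], [4], [5], [6], [7], [8], [9]
  1-simplices (14): [1,6], [1,8], [2,5], [2,9], [3,4], [3,5], [3,6], [4,5], [4,6], [4,7], [4,9], [5,8], [6,7], [7,9]
  2-simplices (4): [3,4,5], [3,4,6], [4,6,7], [4,7,9]

giving chain groups C_0 ≅ Z^9, C_1 ≅ Z^14, C_2 ≅ Z^4.

Boundary ∂_1: C_1 → C_0 sends each edge [p,q] (with p < q) to q − p. For instance
  ∂[1,6] = [6] − [1].
The resulting 9×14 matrix has rank 8, and its Smith normal form has invariant factors (1,1,1,1,1,1,1,1).

Boundary ∂_2: C_2 → C_1 acts by ∂[p,q,r] = [q,r] − [p,r] + [p,q]. For instance
  ∂[4,7,9] = [7,9] − [4,9] + [4,7],
  ∂[3,4,5] = [4,5] − [3,5] + [3,4].
The resulting 14×4 matrix has rank 4, and its Smith normal form has invariant factors (1,1,1,1).

Now H_k = ker ∂_k / im ∂_{k+1}, so:

  H_0: rank C_0 − rank ∂_1 = 9 − 8 = 1, and the invariant factors of ∂_1 are all 1, so H_0 = Z.
  H_1: rank ker ∂_1 − rank ∂_2 = (14 − 8) − 4 = 2, and the invariant factors of ∂_2 are all 1, so H_1 = Z^2.
  H_2: rank ker ∂_2 − rank ∂_3 = (4 − 4) − 0 = 0, and there is no ∂_3, so H_2 = 0.

H_0 ≅ Z,  H_1 ≅ Z^2,  H_2 = 0.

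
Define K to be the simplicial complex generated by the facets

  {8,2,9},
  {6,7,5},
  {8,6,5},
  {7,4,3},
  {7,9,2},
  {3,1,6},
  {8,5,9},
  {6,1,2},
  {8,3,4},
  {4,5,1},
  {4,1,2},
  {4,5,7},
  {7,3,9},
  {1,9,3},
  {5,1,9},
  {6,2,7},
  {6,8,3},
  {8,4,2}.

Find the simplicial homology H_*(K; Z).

We work with the vertex ordering 1 < 2 < 3 < 4 < 5 < 6 < 7 < 8 < 9. The simplices of K, each written with vertices in increasing order, are:

  0-simplices (9): [1], [2], [3], [4], [5], [6], [7], [8], [9]
  1-simplices (27): (27 of them)
  2-simplices (18): [1,2,4], [1,2,6], [1,3,6], [1,3,9], [1,4,5], [1,5,9], [2,4,8], [2,6,7], [2,7,9], [2,8,9], [3,4,7], [3,4,8], [3,6,8], [3,7,9], [4,5,7], [5,6,7], [5,6,8], [5,8,9]

giving chain groups C_0 ≅ Z^9, C_1 ≅ Z^27, C_2 ≅ Z^18.

∂_1: C_1 → C_0 is given by ∂[p,q] = [q] − [p]. For instance
  ∂[1,9] = [9] − [1].
The 9×27 boundary matrix has rank 8 and Smith normal form diag(1,1,1,1,1,1,1,1).

∂_2: C_2 → C_1 maps a triangle to the signed sum of its edges. For instance
  ∂[2,4,8] = [4,8] − [2,8] + [2,4],
  ∂[1,3,9] = [3,9] − [1,9] + [1,3].
As a 27×18 matrix over Z this has rank 17, with invariant factors (1,1,1,1,1,1,1,1,1,1,1,1,1,1,1,1,1).

From H_k ≅ ker(∂_k) / im(∂_{k+1}) we obtain:

  H_0: rank C_0 − rank ∂_1 = 9 − 8 = 1, and the invariant factors of ∂_1 are all 1, so H_0 ≅ Z.
  H_1: rank ker ∂_1 − rank ∂_2 = (27 − 8) − 17 = 2, and the invariant factors of ∂_2 are all 1, so H_1 ≅ Z^2.
  H_2: rank ker ∂_2 − rank ∂_3 = (18 − 17) − 0 = 1, and there is no ∂_3, so H_2 ≅ Z.

(K is a triangulation of the torus T^2.)

H_0 = Z,  H_1 = Z^2,  H_2 = Z.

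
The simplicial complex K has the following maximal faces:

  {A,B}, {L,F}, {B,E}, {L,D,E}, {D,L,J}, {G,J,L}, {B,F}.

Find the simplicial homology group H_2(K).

Take the total order A < B < D < E < F < G < J < L on the vertex set. Then K (dimension 2) consists of the simplices:

  0-simplices (8): A, B, D, E, F, G, J, L
  1-simplices (11): AB, BE, BF, DE, DJ, DL, EL, FL, GJ, GL, JL
  2-simplices (3): DEL, DJL, GJL

Hence C_0 ≅ Z^8, C_1 ≅ Z^11, C_2 ≅ Z^3.

∂_1: C_1 → C_0 is given by ∂[p,q] = [q] − [p]. For instance
  ∂AB = B − A.
The resulting 8×11 matrix has rank 7, and its Smith normal form has invariant factors (1,1,1,1,1,1,1).

Boundary ∂_2: C_2 → C_1 acts by ∂[p,q,r] = [q,r] − [p,r] + [p,q]. For instance
  ∂DJL = JL − DL + DJ,
  ∂GJL = JL − GL + GJ.
As a 11×3 matrix over Z this has rank 3, with invariant factors (1,1,1).

Reading off H_k = ker ∂_k / im ∂_{k+1}:

  H_2: rank ker ∂_2 − rank ∂_3 = (3 − 3) − 0 = 0, and there is no ∂_3, so H_2 ≅ 0.

H_2 = 0.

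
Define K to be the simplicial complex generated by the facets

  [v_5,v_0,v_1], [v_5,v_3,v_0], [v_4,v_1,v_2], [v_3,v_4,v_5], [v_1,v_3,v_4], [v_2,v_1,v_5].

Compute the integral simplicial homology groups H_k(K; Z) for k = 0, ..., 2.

H_0 = Z,  H_1 = Z,  H_2 = 0.

Take the total order v_0 < v_1 < v_2 < v_3 < v_4 < v_5 on the vertex set. Then K (dimension 2) consists of the simplices:

  0-simplices (6): [v_0], [v_1], [v_2], [v_3], [v_4], [v_5]
  1-simplices (12): [v_0,v_1], [v_0,v_3], [v_0,v_5], [v_1,v_2], [v_1,v_3], [v_1,v_4], [v_1,v_5], [v_2,v_4], [v_2,v_5], [v_3,v_4], [v_3,v_5], [v_4,v_5]
  2-simplices (6): [v_0,v_1,v_5], [v_0,v_3,v_5], [v_1,v_2,v_4], [v_1,v_2,v_5], [v_1,v_3,v_4], [v_3,v_4,v_5]

so the chain groups are C_0 ≅ Z^6, C_1 ≅ Z^12, C_2 ≅ Z^6.

The boundary map ∂_1: C_1 → C_0 is given by ∂[p,q] = [q] − [p]. For instance
  ∂[v_4,v_5] = [v_5] − [v_4].
The 6×12 boundary matrix has rank 5 and Smith normal form diag(1,1,1,1,1).

Boundary ∂_2: C_2 → C_1 acts by ∂[p,q,r] = [q,r] − [p,r] + [p,q]. For instance
  ∂[v_1,v_3,v_4] = [v_3,v_4] − [v_1,v_4] + [v_1,v_3],
  ∂[v_0,v_1,v_5] = [v_1,v_5] − [v_0,v_5] + [v_0,v_1].
The 12×6 boundary matrix has rank 6 and Smith normal form diag(1,1,1,1,1,1).

Reading off H_k = ker ∂_k / im ∂_{k+1}:

  H_0: rank C_0 − rank ∂_1 = 6 − 5 = 1, and the invariant factors of ∂_1 are all 1, so H_0 ≅ Z.
  H_1: rank ker ∂_1 − rank ∂_2 = (12 − 5) − 6 = 1, and the invariant factors of ∂_2 are all 1, so H_1 ≅ Z.
  H_2: rank ker ∂_2 − rank ∂_3 = (6 − 6) − 0 = 0, and there is no ∂_3, so H_2 ≅ 0.

As a check, the Euler characteristic is 6 − 12 + 6 = 0, which agrees with 1 − 1 + 0 = 0.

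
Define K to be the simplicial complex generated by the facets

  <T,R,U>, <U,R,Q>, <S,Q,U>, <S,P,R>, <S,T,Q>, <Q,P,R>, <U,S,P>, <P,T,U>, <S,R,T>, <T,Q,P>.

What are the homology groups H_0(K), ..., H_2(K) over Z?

Take the total order P < Q < R < S < T < U on the vertex set. Then K (dimension 2) consists of the simplices:

  0-simplices (6): P, Q, R, S, T, U
  1-simplices (15): PQ, PR, PS, PT, PU, QR, QS, QT, QU, RS, RT, RU, ST, SU, TU
  2-simplices (10): PQR, PQT, PRS, PSU, PTU, QRU, QST, QSU, RST, RTU

so the chain groups are C_0 ≅ Z^6, C_1 ≅ Z^15, C_2 ≅ Z^10.

Boundary ∂_1: C_1 → C_0 sends each edge [p,q] (with p < q) to q − p.
The 6×15 boundary matrix has rank 5 and Smith normal form diag(1,1,1,1,1).

Boundary ∂_2: C_2 → C_1 sends each 2-simplex [p,q,r] to [q,r] − [p,r] + [p,q]. For instance
  ∂QSU = SU − QU + QS,
  ∂PRS = RS − PS + PR.
This gives a 15×10 integer matrix of rank 10; reducing to Smith normal form yields diagonal entries (1,1,1,1,1,1,1,1,1,2).

Now H_k = ker ∂_k / im ∂_{k+1}, so:

  H_0: rank C_0 − rank ∂_1 = 6 − 5 = 1, and the invariant factors of ∂_1 are all 1, so H_0 = Z.
  H_1: rank ker ∂_1 − rank ∂_2 = (15 − 5) − 10 = 0, and ∂_2 has invariant factor 2 > 1, so H_1 = Z/2.
  H_2: rank ker ∂_2 − rank ∂_3 = (10 − 10) − 0 = 0, and there is no ∂_3, so H_2 = 0.

(K is a triangulation of the real projective plane RP^2.)

H_0 = Z,  H_1 = Z/2,  H_2 = 0.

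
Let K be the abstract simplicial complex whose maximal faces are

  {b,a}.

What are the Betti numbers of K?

b_0 = 1, b_1 = 0.

Take the total order a < b on the vertex set. Then K (dimension 1) consists of the simplices:

  0-simplices (2): a, b
  1-simplices (1): ab

giving chain groups C_0 ≅ Z^2, C_1 ≅ Z^1.

The boundary map ∂_1: C_1 → C_0 sends each edge [p,q] (with p < q) to q − p. For instance
  ∂ab = b − a.
This gives a 2×1 integer matrix of rank 1; reducing to Smith normal form yields diagonal entries (1).

From H_k ≅ ker(∂_k) / im(∂_{k+1}) we obtain:

  H_0: rank C_0 − rank ∂_1 = 2 − 1 = 1, and the invariant factors of ∂_1 are all 1, so H_0 ≅ Z.
  H_1: rank ker ∂_1 − rank ∂_2 = (1 − 1) − 0 = 0, and there is no ∂_2, so H_1 ≅ 0.

(K is a triangulation of the 1-simplex.)

Hence the Betti numbers are b_0 = 1, b_1 = 0.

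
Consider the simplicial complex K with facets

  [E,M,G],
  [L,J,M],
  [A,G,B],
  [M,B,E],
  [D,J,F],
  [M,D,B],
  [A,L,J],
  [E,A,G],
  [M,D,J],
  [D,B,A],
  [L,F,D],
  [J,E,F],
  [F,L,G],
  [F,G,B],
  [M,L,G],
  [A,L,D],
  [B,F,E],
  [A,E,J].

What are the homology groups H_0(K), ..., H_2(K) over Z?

K has 9 vertices, 27 edges, 18 triangles.
rank ∂_0 = 0, rank ∂_1 = 8 ⇒ b_0 = 9 − 0 − 8 = 1; all invariant factors of ∂_1 are 1 so no torsion. So H_0 ≅ Z.
rank ∂_1 = 8, rank ∂_2 = 18 ⇒ b_1 = 27 − 8 − 18 = 1; ∂_2 has invariant factor(s) [2] giving torsion. So H_1 ≅ Z × Z/2.
rank ∂_2 = 18, rank ∂_3 = 0 ⇒ b_2 = 18 − 18 − 0 = 0. So H_2 ≅ 0.

H_0 ≅ Z,  H_1 ≅ Z × Z/2,  H_2 = 0.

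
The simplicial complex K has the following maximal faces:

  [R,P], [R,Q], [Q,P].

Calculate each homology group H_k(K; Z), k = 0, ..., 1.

Order the vertices as P < Q < R. Listing each simplex with vertices in this order, K has dimension 1 with simplices:

  0-simplices (3): P, Q, R
  1-simplices (3): PQ, PR, QR

so the chain groups are C_0 ≅ Z^3, C_1 ≅ Z^3.

Boundary ∂_1: C_1 → C_0 maps an edge to its endpoints' difference, ∂[p,q] = q − p. For instance
  ∂PQ = Q − P.
As a 3×3 matrix over Z this has rank 2, with invariant factors (1,1).

Computing H_k = (kernel of ∂_k) / (image of ∂_{k+1}):

  H_0: rank C_0 − rank ∂_1 = 3 − 2 = 1, and the invariant factors of ∂_1 are all 1, so H_0 ≅ Z.
  H_1: rank ker ∂_1 − rank ∂_2 = (3 − 2) − 0 = 1, and there is no ∂_2, so H_1 ≅ Z.

H_0 = Z,  H_1 = Z.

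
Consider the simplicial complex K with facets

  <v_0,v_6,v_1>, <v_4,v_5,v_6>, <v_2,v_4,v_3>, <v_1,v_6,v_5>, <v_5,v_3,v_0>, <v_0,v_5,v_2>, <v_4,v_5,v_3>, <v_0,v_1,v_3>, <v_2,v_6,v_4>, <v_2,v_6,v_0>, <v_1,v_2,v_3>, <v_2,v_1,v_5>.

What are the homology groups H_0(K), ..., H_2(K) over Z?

We work with the vertex ordering v_0 < v_1 < v_2 < v_3 < v_4 < v_5 < v_6. The simplices of K, each written with vertices in increasing order, are:

  0-simplices (7): [v_0], [v_1], [v_2], [v_3], [v_4], [v_5], [v_6]
  1-simplices (18): (18 of them)
  2-simplices (12): (12 of them)

so the chain groups are C_0 ≅ Z^7, C_1 ≅ Z^18, C_2 ≅ Z^12.

∂_1: C_1 → C_0 sends each edge [p,q] (with p < q) to q − p. For instance
  ∂[v_2,v_5] = [v_5] − [v_2].
The 7×18 boundary matrix has rank 6 and Smith normal form diag(1,1,1,1,1,1).

∂_2: C_2 → C_1 maps a triangle to the signed sum of its edges. For instance
  ∂[v_1,v_2,v_5] = [v_2,v_5] − [v_1,v_5] + [v_1,v_2],
  ∂[v_3,v_4,v_5] = [v_4,v_5] − [v_3,v_5] + [v_3,v_4].
The resulting 18×12 matrix has rank 12, and its Smith normal form has invariant factors (1,1,1,1,1,1,1,1,1,1,1,2).

Computing H_k = (kernel of ∂_k) / (image of ∂_{k+1}):

  H_0: rank C_0 − rank ∂_1 = 7 − 6 = 1, and the invariant factors of ∂_1 are all 1, so H_0 ≅ Z.
  H_1: rank ker ∂_1 − rank ∂_2 = (18 − 6) − 12 = 0, and ∂_2 has invariant factor 2 > 1, so H_1 ≅ Z/2.
  H_2: rank ker ∂_2 − rank ∂_3 = (12 − 12) − 0 = 0, and there is no ∂_3, so H_2 ≅ 0.

As a check, the Euler characteristic is 7 − 18 + 12 = 1, which agrees with 1 − 0 + 0 = 1.

H_0 ≅ Z,  H_1 ≅ Z/2,  H_2 = 0.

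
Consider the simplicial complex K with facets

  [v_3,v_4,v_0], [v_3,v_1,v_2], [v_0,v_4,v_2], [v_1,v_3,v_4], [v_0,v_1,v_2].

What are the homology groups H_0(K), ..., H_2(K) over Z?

H_0 ≅ Z,  H_1 ≅ Z,  H_2 = 0.

Order the vertices as v_0 < v_1 < v_2 < v_3 < v_4. Listing each simplex with vertices in this order, K has dimension 2 with simplices:

  0-simplices (5): [v_0], [v_1], [v_2], [v_3], [v_4]
  1-simplices (10): [v_0,v_1], [v_0,v_2], [v_0,v_3], [v_0,v_4], [v_1,v_2], [v_1,v_3], [v_1,v_4], [v_2,v_3], [v_2,v_4], [v_3,v_4]
  2-simplices (5): [v_0,v_1,v_2], [v_0,v_2,v_4], [v_0,v_3,v_4], [v_1,v_2,v_3], [v_1,v_3,v_4]

giving chain groups C_0 ≅ Z^5, C_1 ≅ Z^10, C_2 ≅ Z^5.

∂_1: C_1 → C_0 maps an edge to its endpoints' difference, ∂[p,q] = q − p. For instance
  ∂[v_3,v_4] = [v_4] − [v_3].
The resulting 5×10 matrix has rank 4, and its Smith normal form has invariant factors (1,1,1,1).

The boundary map ∂_2: C_2 → C_1 sends each 2-simplex [p,q,r] to [q,r] − [p,r] + [p,q]. For instance
  ∂[v_0,v_3,v_4] = [v_3,v_4] − [v_0,v_4] + [v_0,v_3],
  ∂[v_1,v_2,v_3] = [v_2,v_3] − [v_1,v_3] + [v_1,v_2].
This gives a 10×5 integer matrix of rank 5; reducing to Smith normal form yields diagonal entries (1,1,1,1,1).

Computing H_k = (kernel of ∂_k) / (image of ∂_{k+1}):

  H_0: rank C_0 − rank ∂_1 = 5 − 4 = 1, and the invariant factors of ∂_1 are all 1, so H_0 ≅ Z.
  H_1: rank ker ∂_1 − rank ∂_2 = (10 − 4) − 5 = 1, and the invariant factors of ∂_2 are all 1, so H_1 ≅ Z.
  H_2: rank ker ∂_2 − rank ∂_3 = (5 − 5) − 0 = 0, and there is no ∂_3, so H_2 ≅ 0.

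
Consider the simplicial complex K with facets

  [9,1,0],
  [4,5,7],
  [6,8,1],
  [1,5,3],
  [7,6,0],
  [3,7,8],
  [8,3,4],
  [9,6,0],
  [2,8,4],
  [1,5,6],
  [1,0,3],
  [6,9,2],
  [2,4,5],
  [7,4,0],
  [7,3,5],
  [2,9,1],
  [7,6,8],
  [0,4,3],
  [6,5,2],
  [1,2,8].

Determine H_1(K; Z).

Order the vertices as 0 < 1 < 2 < 3 < 4 < 5 < 6 < 7 < 8 < 9. Listing each simplex with vertices in this order, K has dimension 2 with simplices:

  0-simplices (10): [0], [1], [2], [3], [4], [5], [6], [7], [8], [9]
  1-simplices (30): (30 of them)
  2-simplices (20): (20 of them)

giving chain groups C_0 ≅ Z^10, C_1 ≅ Z^30, C_2 ≅ Z^20.

∂_1: C_1 → C_0 sends each edge [p,q] (with p < q) to q − p.
The 10×30 boundary matrix has rank 9 and Smith normal form diag(1,1,1,1,1,1,1,1,1).

The boundary map ∂_2: C_2 → C_1 sends each 2-simplex [p,q,r] to [q,r] − [p,r] + [p,q]. For instance
  ∂[2,5,6] = [5,6] − [2,6] + [2,5],
  ∂[0,6,7] = [6,7] − [0,7] + [0,6].
As a 30×20 matrix over Z this has rank 20, with invariant factors (1,1,1,1,1,1,1,1,1,1,1,1,1,1,1,1,1,1,1,2).

Now H_k = ker ∂_k / im ∂_{k+1}, so:

  H_1: rank ker ∂_1 − rank ∂_2 = (30 − 9) − 20 = 1, and ∂_2 has invariant factor 2 > 1, so H_1 = Z ⊕ Z/2Z.

H_1 ≅ Z ⊕ Z/2Z.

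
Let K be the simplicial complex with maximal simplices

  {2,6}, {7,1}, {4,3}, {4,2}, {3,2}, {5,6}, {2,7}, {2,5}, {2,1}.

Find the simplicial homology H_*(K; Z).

We work with the vertex ordering 1 < 2 < 3 < 4 < 5 < 6 < 7. The simplices of K, each written with vertices in increasing order, are:

  0-simplices (7): [1], [2], [3], [4], [5], [6], [7]
  1-simplices (9): [1,2], [1,7], [2,3], [2,4], [2,5], [2,6], [2,7], [3,4], [5,6]

Hence C_0 ≅ Z^7, C_1 ≅ Z^9.

Boundary ∂_1: C_1 → C_0 maps an edge to its endpoints' difference, ∂[p,q] = q − p. For instance
  ∂[1,2] = [2] − [1].
This gives a 7×9 integer matrix of rank 6; reducing to Smith normal form yields diagonal entries (1,1,1,1,1,1).

Reading off H_k = ker ∂_k / im ∂_{k+1}:

  H_0: rank C_0 − rank ∂_1 = 7 − 6 = 1, and the invariant factors of ∂_1 are all 1, so H_0 ≅ Z.
  H_1: rank ker ∂_1 − rank ∂_2 = (9 − 6) − 0 = 3, and there is no ∂_2, so H_1 ≅ Z^3.

H_0 ≅ Z,  H_1 ≅ Z^3.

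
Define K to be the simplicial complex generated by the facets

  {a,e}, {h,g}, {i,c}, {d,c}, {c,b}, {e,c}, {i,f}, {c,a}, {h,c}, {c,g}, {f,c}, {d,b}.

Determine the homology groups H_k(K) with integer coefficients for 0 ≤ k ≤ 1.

H_0 = Z,  H_1 = Z^4.

Fix the vertex order a < b < c < d < e < f < g < h < i and write every simplex with vertices in increasing order. Then dim K = 1 and the simplices of K are:

  0-simplices (9): a, b, c, d, e, f, g, h, i
  1-simplices (12): ac, ae, bc, bd, cd, ce, cf, cg, ch, ci, fi, gh

Hence C_0 ≅ Z^9, C_1 ≅ Z^12.

The boundary map ∂_1: C_1 → C_0 maps an edge to its endpoints' difference, ∂[p,q] = q − p. For instance
  ∂ce = e − c.
This gives a 9×12 integer matrix of rank 8; reducing to Smith normal form yields diagonal entries (1,1,1,1,1,1,1,1).

Reading off H_k = ker ∂_k / im ∂_{k+1}:

  H_0: rank C_0 − rank ∂_1 = 9 − 8 = 1, and the invariant factors of ∂_1 are all 1, so H_0 ≅ Z.
  H_1: rank ker ∂_1 − rank ∂_2 = (12 − 8) − 0 = 4, and there is no ∂_2, so H_1 ≅ Z^4.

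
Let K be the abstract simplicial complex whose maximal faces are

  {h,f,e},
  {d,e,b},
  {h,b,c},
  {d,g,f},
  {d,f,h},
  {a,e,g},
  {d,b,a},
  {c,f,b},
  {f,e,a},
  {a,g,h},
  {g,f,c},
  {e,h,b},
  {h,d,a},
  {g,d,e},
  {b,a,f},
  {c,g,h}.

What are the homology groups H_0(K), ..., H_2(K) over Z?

Take the total order a < b < c < d < e < f < g < h on the vertex set. Then K (dimension 2) consists of the simplices:

  0-simplices (8): a, b, c, d, e, f, g, h
  1-simplices (24): ab, ad, ae, af, ag, ah, bc, bd, be, bf, bh, cf, cg, ch, de, df, dg, dh, ef, eg, eh, fg, fh, gh
  2-simplices (16): abd, abf, adh, aef, aeg, agh, bcf, bch, bde, beh, cfg, cgh, deg, dfg, dfh, efh

Hence C_0 ≅ Z^8, C_1 ≅ Z^24, C_2 ≅ Z^16.

The boundary map ∂_1: C_1 → C_0 sends each edge [p,q] (with p < q) to q − p.
This gives a 8×24 integer matrix of rank 7; reducing to Smith normal form yields diagonal entries (1,1,1,1,1,1,1).

Boundary ∂_2: C_2 → C_1 maps a triangle to the signed sum of its edges. For instance
  ∂deg = eg − dg + de,
  ∂cgh = gh − ch + cg.
The resulting 24×16 matrix has rank 15, and its Smith normal form has invariant factors (1,1,1,1,1,1,1,1,1,1,1,1,1,1,1).

From H_k ≅ ker(∂_k) / im(∂_{k+1}) we obtain:

  H_0: rank C_0 − rank ∂_1 = 8 − 7 = 1, and the invariant factors of ∂_1 are all 1, so H_0 ≅ Z.
  H_1: rank ker ∂_1 − rank ∂_2 = (24 − 7) − 15 = 2, and the invariant factors of ∂_2 are all 1, so H_1 ≅ Z^2.
  H_2: rank ker ∂_2 − rank ∂_3 = (16 − 15) − 0 = 1, and there is no ∂_3, so H_2 ≅ Z.

As a check, the Euler characteristic is 8 − 24 + 16 = 0, which agrees with 1 − 2 + 1 = 0.

H_0 ≅ Z,  H_1 ≅ Z^2,  H_2 ≅ Z.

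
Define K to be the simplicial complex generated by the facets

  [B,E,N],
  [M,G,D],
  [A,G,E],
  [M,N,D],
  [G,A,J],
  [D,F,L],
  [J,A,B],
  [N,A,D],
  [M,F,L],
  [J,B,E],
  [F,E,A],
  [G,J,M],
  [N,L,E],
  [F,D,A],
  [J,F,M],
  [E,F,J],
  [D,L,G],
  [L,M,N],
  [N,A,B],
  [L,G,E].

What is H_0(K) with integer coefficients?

Fix the vertex order A < B < D < E < F < G < J < L < M < N and write every simplex with vertices in increasing order. Then dim K = 2 and the simplices of K are:

  0-simplices (10): A, B, D, E, F, G, J, L, M, N
  1-simplices (30): AB, AD, AE, AF, AG, AJ, AN, BE, BJ, BN, DF, DG, DL, DM, DN, EF, EG, EJ, EL, EN, FJ, FL, FM, GJ, GL, GM, JM, LM, LN, MN
  2-simplices (20): ABJ, ABN, ADF, ADN, AEF, AEG, AGJ, BEJ, BEN, DFL, DGL, DGM, DMN, EFJ, EGL, ELN, FJM, FLM, GJM, LMN

giving chain groups C_0 ≅ Z^10, C_1 ≅ Z^30, C_2 ≅ Z^20.

∂_1: C_1 → C_0 is given by ∂[p,q] = [q] − [p]. For instance
  ∂GM = M − G.
The resulting 10×30 matrix has rank 9, and its Smith normal form has invariant factors (1,1,1,1,1,1,1,1,1).

Boundary ∂_2: C_2 → C_1 maps a triangle to the signed sum of its edges. For instance
  ∂ABJ = BJ − AJ + AB,
  ∂DGL = GL − DL + DG.
As a 30×20 matrix over Z this has rank 20, with invariant factors (1,1,1,1,1,1,1,1,1,1,1,1,1,1,1,1,1,1,1,2).

Now H_k = ker ∂_k / im ∂_{k+1}, so:

  H_0: rank C_0 − rank ∂_1 = 10 − 9 = 1, and the invariant factors of ∂_1 are all 1, so H_0 = Z.

(K is a triangulation of the Klein bottle.)

H_0 = Z.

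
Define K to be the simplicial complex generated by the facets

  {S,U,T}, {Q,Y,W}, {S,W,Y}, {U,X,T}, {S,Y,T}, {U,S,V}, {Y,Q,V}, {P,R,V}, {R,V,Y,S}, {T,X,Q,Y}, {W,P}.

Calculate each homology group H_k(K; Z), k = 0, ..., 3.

Take the total order P < Q < R < S < T < U < V < W < X < Y on the vertex set. Then K (dimension 3) consists of the simplices:

  0-simplices (10): P, Q, R, S, T, U, V, W, X, Y
  1-simplices (24): PR, PV, PW, QT, QV, QW, QX, QY, RS, RV, RY, ST, SU, SV, SW, SY, TU, TX, TY, UV, UX, VY, WY, XY
  2-simplices (16): PRV, QTX, QTY, QVY, QWY, QXY, RSV, RSY, RVY, STU, STY, SUV, SVY, SWY, TUX, TXY
  3-simplices (2): QTXY, RSVY

so the chain groups are C_0 ≅ Z^10, C_1 ≅ Z^24, C_2 ≅ Z^16, C_3 ≅ Z^2.

The boundary map ∂_1: C_1 → C_0 maps an edge to its endpoints' difference, ∂[p,q] = q − p. For instance
  ∂PR = R − P.
This gives a 10×24 integer matrix of rank 9; reducing to Smith normal form yields diagonal entries (1,1,1,1,1,1,1,1,1).

The boundary map ∂_2: C_2 → C_1 maps a triangle to the signed sum of its edges. For instance
  ∂STU = TU − SU + ST,
  ∂QTY = TY − QY + QT.
The resulting 24×16 matrix has rank 14, and its Smith normal form has invariant factors (1,1,1,1,1,1,1,1,1,1,1,1,1,1).

Boundary ∂_3: C_3 → C_2 sends each 3-simplex σ to the alternating sum Σ_i (−1)^i (σ with its i-th vertex removed). For instance
  ∂QTXY = TXY − QXY + QTY − QTX,
  ∂RSVY = SVY − RVY + RSY − RSV.
The resulting 16×2 matrix has rank 2, and its Smith normal form has invariant factors (1,1).

From H_k ≅ ker(∂_k) / im(∂_{k+1}) we obtain:

  H_0: rank C_0 − rank ∂_1 = 10 − 9 = 1, and the invariant factors of ∂_1 are all 1, so H_0 ≅ Z.
  H_1: rank ker ∂_1 − rank ∂_2 = (24 − 9) − 14 = 1, and the invariant factors of ∂_2 are all 1, so H_1 ≅ Z.
  H_2: rank ker ∂_2 − rank ∂_3 = (16 − 14) − 2 = 0, and the invariant factors of ∂_3 are all 1, so H_2 ≅ 0.
  H_3: rank ker ∂_3 − rank ∂_4 = (2 − 2) − 0 = 0, and there is no ∂_4, so H_3 ≅ 0.

As a check, the Euler characteristic is 10 − 24 + 16 − 2 = 0, which agrees with 1 − 1 + 0 − 0 = 0.

H_0 ≅ Z,  H_1 ≅ Z,  H_2 = 0,  H_3 = 0.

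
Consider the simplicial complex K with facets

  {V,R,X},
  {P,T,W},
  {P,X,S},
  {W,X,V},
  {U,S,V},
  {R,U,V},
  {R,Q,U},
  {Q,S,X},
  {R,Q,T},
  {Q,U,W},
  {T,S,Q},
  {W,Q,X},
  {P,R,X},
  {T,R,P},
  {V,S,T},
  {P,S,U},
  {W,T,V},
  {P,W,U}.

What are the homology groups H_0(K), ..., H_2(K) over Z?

K has 9 vertices, 27 edges, 18 triangles.
rank ∂_0 = 0, rank ∂_1 = 8 ⇒ b_0 = 9 − 0 − 8 = 1; all invariant factors of ∂_1 are 1 so no torsion. So H_0 ≅ Z.
rank ∂_1 = 8, rank ∂_2 = 17 ⇒ b_1 = 27 − 8 − 17 = 2; all invariant factors of ∂_2 are 1 so no torsion. So H_1 ≅ Z^2.
rank ∂_2 = 17, rank ∂_3 = 0 ⇒ b_2 = 18 − 17 − 0 = 1. So H_2 ≅ Z.

H_0 ≅ Z,  H_1 ≅ Z^2,  H_2 ≅ Z.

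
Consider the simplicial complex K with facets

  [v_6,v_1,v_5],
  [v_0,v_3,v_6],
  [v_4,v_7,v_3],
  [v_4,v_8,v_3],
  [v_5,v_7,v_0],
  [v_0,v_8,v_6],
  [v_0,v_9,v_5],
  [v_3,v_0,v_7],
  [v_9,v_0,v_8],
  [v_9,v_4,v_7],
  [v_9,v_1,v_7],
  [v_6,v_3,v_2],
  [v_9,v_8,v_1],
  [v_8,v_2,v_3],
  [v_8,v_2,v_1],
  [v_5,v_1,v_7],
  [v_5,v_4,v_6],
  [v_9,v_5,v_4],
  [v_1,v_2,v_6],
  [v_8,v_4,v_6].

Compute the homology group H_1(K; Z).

We work with the vertex ordering v_0 < v_1 < v_2 < v_3 < v_4 < v_5 < v_6 < v_7 < v_8 < v_9. The simplices of K, each written with vertices in increasing order, are:

  0-simplices (10): [v_0], [v_1], [v_2], [v_3], [v_4], [v_5], [v_6], [v_7], [v_8], [v_9]
  1-simplices (30): (30 of them)
  2-simplices (20): (20 of them)

Hence C_0 ≅ Z^10, C_1 ≅ Z^30, C_2 ≅ Z^20.

The boundary map ∂_1: C_1 → C_0 sends each edge [p,q] (with p < q) to q − p. For instance
  ∂[v_3,v_6] = [v_6] − [v_3].
The resulting 10×30 matrix has rank 9, and its Smith normal form has invariant factors (1,1,1,1,1,1,1,1,1).

The boundary map ∂_2: C_2 → C_1 maps a triangle to the signed sum of its edges. For instance
  ∂[v_0,v_3,v_6] = [v_3,v_6] − [v_0,v_6] + [v_0,v_3],
  ∂[v_1,v_8,v_9] = [v_8,v_9] − [v_1,v_9] + [v_1,v_8].
As a 30×20 matrix over Z this has rank 20, with invariant factors (1,1,1,1,1,1,1,1,1,1,1,1,1,1,1,1,1,1,1,2).

Now H_k = ker ∂_k / im ∂_{k+1}, so:

  H_1: rank ker ∂_1 − rank ∂_2 = (30 − 9) − 20 = 1, and ∂_2 has invariant factor 2 > 1, so H_1 = Z ⊕ Z/2.

H_1 ≅ Z ⊕ Z/2.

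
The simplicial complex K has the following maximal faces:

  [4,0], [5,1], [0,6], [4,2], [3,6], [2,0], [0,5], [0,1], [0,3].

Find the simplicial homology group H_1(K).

Fix the vertex order 0 < 1 < 2 < 3 < 4 < 5 < 6 and write every simplex with vertices in increasing order. Then dim K = 1 and the simplices of K are:

  0-simplices (7): [0], [1], [2], [3], [4], [5], [6]
  1-simplices (9): [0,1], [0,2], [0,3], [0,4], [0,5], [0,6], [1,5], [2,4], [3,6]

so the chain groups are C_0 ≅ Z^7, C_1 ≅ Z^9.

∂_1: C_1 → C_0 maps an edge to its endpoints' difference, ∂[p,q] = q − p.
The resulting 7×9 matrix has rank 6, and its Smith normal form has invariant factors (1,1,1,1,1,1).

Now H_k = ker ∂_k / im ∂_{k+1}, so:

  H_1: rank ker ∂_1 − rank ∂_2 = (9 − 6) − 0 = 3, and there is no ∂_2, so H_1 ≅ Z^3.

H_1 ≅ Z^3.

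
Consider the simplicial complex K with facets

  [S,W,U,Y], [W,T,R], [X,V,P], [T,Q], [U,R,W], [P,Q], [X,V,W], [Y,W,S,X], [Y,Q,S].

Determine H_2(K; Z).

H_2 = 0.

Fix the vertex order P < Q < R < S < T < U < V < W < X < Y and write every simplex with vertices in increasing order. Then dim K = 3 and the simplices of K are:

  0-simplices (10): P, Q, R, S, T, U, V, W, X, Y
  1-simplices (21): PQ, PV, PX, QS, QT, QY, RT, RU, RW, SU, SW, SX, SY, TW, UW, UY, VW, VX, WX, WY, XY
  2-simplices (12): PVX, QSY, RTW, RUW, SUW, SUY, SWX, SWY, SXY, UWY, VWX, WXY
  3-simplices (2): SUWY, SWXY

so the chain groups are C_0 ≅ Z^10, C_1 ≅ Z^21, C_2 ≅ Z^12, C_3 ≅ Z^2.

∂_1: C_1 → C_0 is given by ∂[p,q] = [q] − [p].
The 10×21 boundary matrix has rank 9 and Smith normal form diag(1,1,1,1,1,1,1,1,1).

The boundary map ∂_2: C_2 → C_1 maps a triangle to the signed sum of its edges. For instance
  ∂SXY = XY − SY + SX,
  ∂SUW = UW − SW + SU.
This gives a 21×12 integer matrix of rank 10; reducing to Smith normal form yields diagonal entries (1,1,1,1,1,1,1,1,1,1).

Boundary ∂_3: C_3 → C_2 sends each 3-simplex σ to the alternating sum Σ_i (−1)^i (σ with its i-th vertex removed). For instance
  ∂SWXY = WXY − SXY + SWY − SWX,
  ∂SUWY = UWY − SWY + SUY − SUW.
The 12×2 boundary matrix has rank 2 and Smith normal form diag(1,1).

Reading off H_k = ker ∂_k / im ∂_{k+1}:

  H_2: rank ker ∂_2 − rank ∂_3 = (12 − 10) − 2 = 0, and the invariant factors of ∂_3 are all 1, so H_2 = 0.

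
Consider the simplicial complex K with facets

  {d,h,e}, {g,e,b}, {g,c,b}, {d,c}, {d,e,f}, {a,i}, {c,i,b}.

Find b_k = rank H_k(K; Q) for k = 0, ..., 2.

Take the total order a < b < c < d < e < f < g < h < i on the vertex set. Then K (dimension 2) consists of the simplices:

  0-simplices (9): a, b, c, d, e, f, g, h, i
  1-simplices (14): ai, bc, be, bg, bi, cd, cg, ci, de, df, dh, ef, eg, eh
  2-simplices (5): bcg, bci, beg, def, deh

so the chain groups are C_0 ≅ Z^9, C_1 ≅ Z^14, C_2 ≅ Z^5.

∂_1: C_1 → C_0 is given by ∂[p,q] = [q] − [p].
The resulting 9×14 matrix has rank 8, and its Smith normal form has invariant factors (1,1,1,1,1,1,1,1).

Boundary ∂_2: C_2 → C_1 acts by ∂[p,q,r] = [q,r] − [p,r] + [p,q]. For instance
  ∂bci = ci − bi + bc,
  ∂bcg = cg − bg + bc.
The resulting 14×5 matrix has rank 5, and its Smith normal form has invariant factors (1,1,1,1,1).

Now H_k = ker ∂_k / im ∂_{k+1}, so:

  H_0: rank C_0 − rank ∂_1 = 9 − 8 = 1, and the invariant factors of ∂_1 are all 1, so H_0 = Z.
  H_1: rank ker ∂_1 − rank ∂_2 = (14 − 8) − 5 = 1, and the invariant factors of ∂_2 are all 1, so H_1 = Z.
  H_2: rank ker ∂_2 − rank ∂_3 = (5 − 5) − 0 = 0, and there is no ∂_3, so H_2 = 0.

Hence the Betti numbers are b_0 = 1, b_1 = 1, b_2 = 0.

b_0 = 1, b_1 = 1, b_2 = 0.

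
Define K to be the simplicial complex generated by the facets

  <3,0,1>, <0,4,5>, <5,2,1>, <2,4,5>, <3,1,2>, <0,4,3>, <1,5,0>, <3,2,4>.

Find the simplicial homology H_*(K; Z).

H_0 ≅ Z,  H_1 = 0,  H_2 ≅ Z.

Take the total order 0 < 1 < 2 < 3 < 4 < 5 on the vertex set. Then K (dimension 2) consists of the simplices:

  0-simplices (6): [0], [1], [2], [3], [4], [5]
  1-simplices (12): [0,1], [0,3], [0,4], [0,5], [1,2], [1,3], [1,5], [2,3], [2,4], [2,5], [3,4], [4,5]
  2-simplices (8): [0,1,3], [0,1,5], [0,3,4], [0,4,5], [1,2,3], [1,2,5], [2,3,4], [2,4,5]

giving chain groups C_0 ≅ Z^6, C_1 ≅ Z^12, C_2 ≅ Z^8.

The boundary map ∂_1: C_1 → C_0 maps an edge to its endpoints' difference, ∂[p,q] = q − p. For instance
  ∂[0,3] = [3] − [0].
This gives a 6×12 integer matrix of rank 5; reducing to Smith normal form yields diagonal entries (1,1,1,1,1).

Boundary ∂_2: C_2 → C_1 acts by ∂[p,q,r] = [q,r] − [p,r] + [p,q]. For instance
  ∂[1,2,3] = [2,3] − [1,3] + [1,2],
  ∂[0,1,5] = [1,5] − [0,5] + [0,1].
The resulting 12×8 matrix has rank 7, and its Smith normal form has invariant factors (1,1,1,1,1,1,1).

Now H_k = ker ∂_k / im ∂_{k+1}, so:

  H_0: rank C_0 − rank ∂_1 = 6 − 5 = 1, and the invariant factors of ∂_1 are all 1, so H_0 = Z.
  H_1: rank ker ∂_1 − rank ∂_2 = (12 − 5) − 7 = 0, and the invariant factors of ∂_2 are all 1, so H_1 = 0.
  H_2: rank ker ∂_2 − rank ∂_3 = (8 − 7) − 0 = 1, and there is no ∂_3, so H_2 = Z.

As a check, the Euler characteristic is 6 − 12 + 8 = 2, which agrees with 1 − 0 + 1 = 2.
(K is a triangulation of the 2-sphere S^2.)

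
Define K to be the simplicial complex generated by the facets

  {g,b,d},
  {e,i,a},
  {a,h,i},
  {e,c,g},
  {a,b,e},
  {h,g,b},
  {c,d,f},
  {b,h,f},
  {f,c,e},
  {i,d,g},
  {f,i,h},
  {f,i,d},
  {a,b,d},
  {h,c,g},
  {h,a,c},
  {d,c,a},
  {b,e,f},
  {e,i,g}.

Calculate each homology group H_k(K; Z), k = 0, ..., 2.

Fix the vertex order a < b < c < d < e < f < g < h < i and write every simplex with vertices in increasing order. Then dim K = 2 and the simplices of K are:

  0-simplices (9): a, b, c, d, e, f, g, h, i
  1-simplices (27): ab, ac, ad, ae, ah, ai, bd, be, bf, bg, bh, cd, ce, cf, cg, ch, df, dg, di, ef, eg, ei, fh, fi, gh, gi, hi
  2-simplices (18): abd, abe, acd, ach, aei, ahi, bdg, bef, bfh, bgh, cdf, cef, ceg, cgh, dfi, dgi, egi, fhi

giving chain groups C_0 ≅ Z^9, C_1 ≅ Z^27, C_2 ≅ Z^18.

The boundary map ∂_1: C_1 → C_0 sends each edge [p,q] (with p < q) to q − p. For instance
  ∂ef = f − e.
The resulting 9×27 matrix has rank 8, and its Smith normal form has invariant factors (1,1,1,1,1,1,1,1).

Boundary ∂_2: C_2 → C_1 acts by ∂[p,q,r] = [q,r] − [p,r] + [p,q]. For instance
  ∂ahi = hi − ai + ah,
  ∂bfh = fh − bh + bf.
The 27×18 boundary matrix has rank 17 and Smith normal form diag(1,1,1,1,1,1,1,1,1,1,1,1,1,1,1,1,1).

Reading off H_k = ker ∂_k / im ∂_{k+1}:

  H_0: rank C_0 − rank ∂_1 = 9 − 8 = 1, and the invariant factors of ∂_1 are all 1, so H_0 ≅ Z.
  H_1: rank ker ∂_1 − rank ∂_2 = (27 − 8) − 17 = 2, and the invariant factors of ∂_2 are all 1, so H_1 ≅ Z^2.
  H_2: rank ker ∂_2 − rank ∂_3 = (18 − 17) − 0 = 1, and there is no ∂_3, so H_2 ≅ Z.

H_0 ≅ Z,  H_1 ≅ Z^2,  H_2 ≅ Z.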